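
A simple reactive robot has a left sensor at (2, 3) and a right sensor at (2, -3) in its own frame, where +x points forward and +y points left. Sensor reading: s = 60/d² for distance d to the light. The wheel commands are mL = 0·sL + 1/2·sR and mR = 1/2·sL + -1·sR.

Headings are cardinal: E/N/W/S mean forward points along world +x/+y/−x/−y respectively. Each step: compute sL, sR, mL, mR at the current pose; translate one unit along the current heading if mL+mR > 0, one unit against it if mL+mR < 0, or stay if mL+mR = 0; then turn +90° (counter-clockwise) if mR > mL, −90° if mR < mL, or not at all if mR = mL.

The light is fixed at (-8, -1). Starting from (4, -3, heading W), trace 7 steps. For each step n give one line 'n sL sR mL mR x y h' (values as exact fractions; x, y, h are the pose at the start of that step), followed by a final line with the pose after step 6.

n=0: pose=(4,-3,W); sL=12/25, sR=60/101; mL=30/101, mR=-894/2525; mL+mR=-144/2525 → advance -1; mR−mL=-1644/2525 → turn -1·90°
n=1: pose=(5,-3,N); sL=3/5, sR=15/64; mL=15/128, mR=21/320; mL+mR=117/640 → advance +1; mR−mL=-33/640 → turn -1·90°
n=2: pose=(5,-2,E); sL=60/229, sR=60/241; mL=30/241, mR=-6510/55189; mL+mR=360/55189 → advance +1; mR−mL=-13380/55189 → turn -1·90°
n=3: pose=(6,-2,S); sL=30/149, sR=6/13; mL=3/13, mR=-699/1937; mL+mR=-252/1937 → advance -1; mR−mL=-1146/1937 → turn -1·90°
n=4: pose=(6,-1,W); sL=20/51, sR=20/51; mL=10/51, mR=-10/51; mL+mR=0 → advance +0; mR−mL=-20/51 → turn -1·90°
n=5: pose=(6,-1,N); sL=12/25, sR=60/293; mL=30/293, mR=258/7325; mL+mR=1008/7325 → advance +1; mR−mL=-492/7325 → turn -1·90°
n=6: pose=(6,0,E); sL=15/68, sR=3/13; mL=3/26, mR=-213/1768; mL+mR=-9/1768 → advance -1; mR−mL=-417/1768 → turn -1·90°

0 12/25 60/101 30/101 -894/2525 4 -3 W
1 3/5 15/64 15/128 21/320 5 -3 N
2 60/229 60/241 30/241 -6510/55189 5 -2 E
3 30/149 6/13 3/13 -699/1937 6 -2 S
4 20/51 20/51 10/51 -10/51 6 -1 W
5 12/25 60/293 30/293 258/7325 6 -1 N
6 15/68 3/13 3/26 -213/1768 6 0 E
final 5 0 S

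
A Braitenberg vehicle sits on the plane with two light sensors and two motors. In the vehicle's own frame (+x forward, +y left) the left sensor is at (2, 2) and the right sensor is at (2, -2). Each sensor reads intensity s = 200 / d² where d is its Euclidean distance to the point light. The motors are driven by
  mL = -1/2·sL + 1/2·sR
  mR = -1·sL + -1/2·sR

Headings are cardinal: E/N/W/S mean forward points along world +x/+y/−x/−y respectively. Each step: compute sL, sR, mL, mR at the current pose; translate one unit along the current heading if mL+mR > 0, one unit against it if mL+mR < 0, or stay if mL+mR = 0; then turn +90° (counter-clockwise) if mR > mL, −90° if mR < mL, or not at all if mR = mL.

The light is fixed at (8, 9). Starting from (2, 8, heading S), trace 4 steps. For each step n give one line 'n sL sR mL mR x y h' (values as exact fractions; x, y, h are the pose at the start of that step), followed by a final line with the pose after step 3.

n=0: pose=(2,8,S); sL=8, sR=200/73; mL=-192/73, mR=-684/73; mL+mR=-12 → advance -1; mR−mL=-492/73 → turn -1·90°
n=1: pose=(2,9,W); sL=50/17, sR=50/17; mL=0, mR=-75/17; mL+mR=-75/17 → advance -1; mR−mL=-75/17 → turn -1·90°
n=2: pose=(3,9,N); sL=200/53, sR=200/13; mL=4000/689, mR=-7900/689; mL+mR=-300/53 → advance -1; mR−mL=-11900/689 → turn -1·90°
n=3: pose=(3,8,E); sL=20, sR=100/9; mL=-40/9, mR=-230/9; mL+mR=-30 → advance -1; mR−mL=-190/9 → turn -1·90°

0 8 200/73 -192/73 -684/73 2 8 S
1 50/17 50/17 0 -75/17 2 9 W
2 200/53 200/13 4000/689 -7900/689 3 9 N
3 20 100/9 -40/9 -230/9 3 8 E
final 2 8 S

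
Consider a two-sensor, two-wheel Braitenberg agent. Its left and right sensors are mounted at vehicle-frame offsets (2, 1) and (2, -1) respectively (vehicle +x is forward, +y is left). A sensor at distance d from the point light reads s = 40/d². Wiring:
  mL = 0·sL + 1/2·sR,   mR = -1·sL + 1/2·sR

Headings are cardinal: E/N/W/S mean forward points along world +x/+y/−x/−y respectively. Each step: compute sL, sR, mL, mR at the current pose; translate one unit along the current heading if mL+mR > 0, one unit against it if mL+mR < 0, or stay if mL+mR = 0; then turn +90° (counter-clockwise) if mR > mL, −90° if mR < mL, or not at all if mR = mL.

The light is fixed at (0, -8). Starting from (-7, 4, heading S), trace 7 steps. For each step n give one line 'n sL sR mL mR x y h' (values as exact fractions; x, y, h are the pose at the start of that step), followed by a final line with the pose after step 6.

n=0: pose=(-7,4,S); sL=5/17, sR=10/41; mL=5/41, mR=-120/697; mL+mR=-35/697 → advance -1; mR−mL=-5/17 → turn -1·90°
n=1: pose=(-7,5,W); sL=8/45, sR=40/277; mL=20/277, mR=-1316/12465; mL+mR=-416/12465 → advance -1; mR−mL=-8/45 → turn -1·90°
n=2: pose=(-6,5,N); sL=20/137, sR=4/25; mL=2/25, mR=-226/3425; mL+mR=48/3425 → advance +1; mR−mL=-20/137 → turn -1·90°
n=3: pose=(-6,6,E); sL=40/241, sR=8/37; mL=4/37, mR=-516/8917; mL+mR=448/8917 → advance +1; mR−mL=-40/241 → turn -1·90°
n=4: pose=(-5,6,S); sL=1/4, sR=2/9; mL=1/9, mR=-5/36; mL+mR=-1/36 → advance -1; mR−mL=-1/4 → turn -1·90°
n=5: pose=(-5,7,W); sL=8/49, sR=8/61; mL=4/61, mR=-292/2989; mL+mR=-96/2989 → advance -1; mR−mL=-8/49 → turn -1·90°
n=6: pose=(-4,7,N); sL=20/157, sR=20/149; mL=10/149, mR=-1410/23393; mL+mR=160/23393 → advance +1; mR−mL=-20/157 → turn -1·90°

0 5/17 10/41 5/41 -120/697 -7 4 S
1 8/45 40/277 20/277 -1316/12465 -7 5 W
2 20/137 4/25 2/25 -226/3425 -6 5 N
3 40/241 8/37 4/37 -516/8917 -6 6 E
4 1/4 2/9 1/9 -5/36 -5 6 S
5 8/49 8/61 4/61 -292/2989 -5 7 W
6 20/157 20/149 10/149 -1410/23393 -4 7 N
final -4 8 E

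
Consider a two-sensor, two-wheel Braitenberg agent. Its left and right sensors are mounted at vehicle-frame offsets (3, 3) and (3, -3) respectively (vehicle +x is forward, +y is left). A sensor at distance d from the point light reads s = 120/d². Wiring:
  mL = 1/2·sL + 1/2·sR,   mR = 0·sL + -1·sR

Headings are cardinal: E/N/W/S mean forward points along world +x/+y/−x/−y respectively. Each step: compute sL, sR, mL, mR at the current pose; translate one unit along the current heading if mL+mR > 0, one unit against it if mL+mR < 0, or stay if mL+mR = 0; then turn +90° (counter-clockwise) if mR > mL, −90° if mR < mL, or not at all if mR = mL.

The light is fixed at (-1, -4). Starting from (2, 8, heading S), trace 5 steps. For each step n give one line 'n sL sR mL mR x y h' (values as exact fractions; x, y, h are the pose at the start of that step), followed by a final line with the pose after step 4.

n=0: pose=(2,8,S); sL=40/39, sR=40/27; mL=440/351, mR=-40/27; mL+mR=-80/351 → advance -1; mR−mL=-320/117 → turn -1·90°
n=1: pose=(2,9,W); sL=6/5, sR=15/32; mL=267/320, mR=-15/32; mL+mR=117/320 → advance +1; mR−mL=-417/320 → turn -1·90°
n=2: pose=(1,9,N); sL=120/257, sR=120/281; mL=32280/72217, mR=-120/281; mL+mR=1440/72217 → advance +1; mR−mL=-63120/72217 → turn -1·90°
n=3: pose=(1,10,E); sL=60/157, sR=60/73; mL=6900/11461, mR=-60/73; mL+mR=-2520/11461 → advance -1; mR−mL=-16320/11461 → turn -1·90°
n=4: pose=(0,10,S); sL=120/137, sR=24/25; mL=3144/3425, mR=-24/25; mL+mR=-144/3425 → advance -1; mR−mL=-6432/3425 → turn -1·90°

0 40/39 40/27 440/351 -40/27 2 8 S
1 6/5 15/32 267/320 -15/32 2 9 W
2 120/257 120/281 32280/72217 -120/281 1 9 N
3 60/157 60/73 6900/11461 -60/73 1 10 E
4 120/137 24/25 3144/3425 -24/25 0 10 S
final 0 11 W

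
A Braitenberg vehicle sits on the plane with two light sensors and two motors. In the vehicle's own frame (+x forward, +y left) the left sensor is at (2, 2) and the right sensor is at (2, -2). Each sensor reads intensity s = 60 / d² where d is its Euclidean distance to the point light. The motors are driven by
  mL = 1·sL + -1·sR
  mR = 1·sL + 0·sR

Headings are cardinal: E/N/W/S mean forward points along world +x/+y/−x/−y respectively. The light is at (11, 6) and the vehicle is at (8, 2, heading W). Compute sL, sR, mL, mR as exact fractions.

60/61 60/29 -1920/1769 60/61

left sensor world pos  = (6, 0); dL² = 61
right sensor world pos = (6, 4); dR² = 29
sL = 60/61 = 60/61
sR = 60/29 = 60/29
mL = 1·sL + -1·sR = -1920/1769
mR = 1·sL + 0·sR = 60/61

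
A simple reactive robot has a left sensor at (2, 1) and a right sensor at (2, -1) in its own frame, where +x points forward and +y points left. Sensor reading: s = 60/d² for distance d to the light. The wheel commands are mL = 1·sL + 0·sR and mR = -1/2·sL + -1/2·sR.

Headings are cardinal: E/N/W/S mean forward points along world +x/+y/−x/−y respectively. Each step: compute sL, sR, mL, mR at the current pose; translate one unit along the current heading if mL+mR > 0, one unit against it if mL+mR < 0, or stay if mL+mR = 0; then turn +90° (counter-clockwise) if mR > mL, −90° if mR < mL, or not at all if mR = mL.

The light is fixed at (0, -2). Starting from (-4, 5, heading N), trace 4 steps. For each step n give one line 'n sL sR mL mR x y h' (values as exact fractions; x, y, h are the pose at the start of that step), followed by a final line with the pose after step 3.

0 30/53 2/3 30/53 -98/159 -4 5 N
1 60/53 60/29 60/53 -2460/1537 -4 4 E
2 15/8 15/13 15/8 -315/208 -5 4 S
3 12/13 12/17 12/13 -180/221 -5 3 W
final -6 3 N

n=0: pose=(-4,5,N); sL=30/53, sR=2/3; mL=30/53, mR=-98/159; mL+mR=-8/159 → advance -1; mR−mL=-188/159 → turn -1·90°
n=1: pose=(-4,4,E); sL=60/53, sR=60/29; mL=60/53, mR=-2460/1537; mL+mR=-720/1537 → advance -1; mR−mL=-4200/1537 → turn -1·90°
n=2: pose=(-5,4,S); sL=15/8, sR=15/13; mL=15/8, mR=-315/208; mL+mR=75/208 → advance +1; mR−mL=-705/208 → turn -1·90°
n=3: pose=(-5,3,W); sL=12/13, sR=12/17; mL=12/13, mR=-180/221; mL+mR=24/221 → advance +1; mR−mL=-384/221 → turn -1·90°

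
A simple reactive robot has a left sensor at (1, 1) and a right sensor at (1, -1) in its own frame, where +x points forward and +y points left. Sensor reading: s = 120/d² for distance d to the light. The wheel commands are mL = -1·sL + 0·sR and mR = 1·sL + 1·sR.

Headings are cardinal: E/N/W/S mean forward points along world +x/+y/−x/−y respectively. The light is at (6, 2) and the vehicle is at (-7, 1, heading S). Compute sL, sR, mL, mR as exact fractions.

left sensor world pos  = (-6, 0); dL² = 148
right sensor world pos = (-8, 0); dR² = 200
sL = 120/148 = 30/37
sR = 120/200 = 3/5
mL = -1·sL + 0·sR = -30/37
mR = 1·sL + 1·sR = 261/185

30/37 3/5 -30/37 261/185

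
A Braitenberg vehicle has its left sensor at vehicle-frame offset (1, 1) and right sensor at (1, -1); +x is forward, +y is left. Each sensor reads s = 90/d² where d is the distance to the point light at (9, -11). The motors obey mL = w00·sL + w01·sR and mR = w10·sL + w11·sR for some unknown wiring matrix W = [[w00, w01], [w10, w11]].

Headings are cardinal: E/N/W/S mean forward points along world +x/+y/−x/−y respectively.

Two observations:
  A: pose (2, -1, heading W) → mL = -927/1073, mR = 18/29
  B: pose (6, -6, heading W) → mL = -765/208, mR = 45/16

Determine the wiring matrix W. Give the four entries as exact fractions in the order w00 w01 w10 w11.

-1 -1/2 1 0

obs A: pose=(2,-1,W) → sL=18/29, sR=18/37, mL=-927/1073, mR=18/29
obs B: pose=(6,-6,W) → sL=45/16, sR=45/26, mL=-765/208, mR=45/16
sensor matrix S = [[18/29, 18/37], [45/16, 45/26]]; det S = -32805/111592
solve [mL_A; mL_B] = S·[w00; w01] and [mR_A; mR_B] = S·[w10; w11]:
  w00 = -1, w01 = -1/2, w10 = 1, w11 = 0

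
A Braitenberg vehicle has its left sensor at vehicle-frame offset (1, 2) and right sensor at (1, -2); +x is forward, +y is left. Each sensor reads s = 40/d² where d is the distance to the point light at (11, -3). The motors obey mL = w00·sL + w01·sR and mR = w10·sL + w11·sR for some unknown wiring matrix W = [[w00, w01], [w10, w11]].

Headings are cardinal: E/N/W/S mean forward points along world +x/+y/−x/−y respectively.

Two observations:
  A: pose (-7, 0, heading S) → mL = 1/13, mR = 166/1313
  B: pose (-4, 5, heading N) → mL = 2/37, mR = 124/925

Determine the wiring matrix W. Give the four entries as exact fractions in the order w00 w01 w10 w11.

1/2 0 1/2 1/2

obs A: pose=(-7,0,S) → sL=2/13, sR=10/101, mL=1/13, mR=166/1313
obs B: pose=(-4,5,N) → sL=4/37, sR=4/25, mL=2/37, mR=124/925
sensor matrix S = [[2/13, 10/101], [4/37, 4/25]]; det S = 16896/1214525
solve [mL_A; mL_B] = S·[w00; w01] and [mR_A; mR_B] = S·[w10; w11]:
  w00 = 1/2, w01 = 0, w10 = 1/2, w11 = 1/2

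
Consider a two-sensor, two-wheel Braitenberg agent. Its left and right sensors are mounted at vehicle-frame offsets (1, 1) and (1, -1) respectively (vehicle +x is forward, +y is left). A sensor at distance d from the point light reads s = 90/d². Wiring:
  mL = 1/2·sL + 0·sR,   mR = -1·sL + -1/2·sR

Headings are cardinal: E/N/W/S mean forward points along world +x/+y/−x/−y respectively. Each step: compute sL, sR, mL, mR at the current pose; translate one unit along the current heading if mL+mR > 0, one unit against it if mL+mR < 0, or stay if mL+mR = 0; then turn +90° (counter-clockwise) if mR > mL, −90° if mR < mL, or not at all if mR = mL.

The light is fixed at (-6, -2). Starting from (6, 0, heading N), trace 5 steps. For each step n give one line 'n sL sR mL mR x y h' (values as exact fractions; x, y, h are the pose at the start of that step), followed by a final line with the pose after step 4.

0 9/13 45/89 9/26 -2187/2314 6 0 N
1 90/173 90/169 45/173 -22995/29237 6 -1 E
2 5/8 9/10 5/16 -43/40 5 -1 S
3 90/101 90/109 45/101 -14355/11009 5 0 W
4 9/13 45/89 9/26 -2187/2314 6 0 N
final 6 -1 E

n=0: pose=(6,0,N); sL=9/13, sR=45/89; mL=9/26, mR=-2187/2314; mL+mR=-693/1157 → advance -1; mR−mL=-1494/1157 → turn -1·90°
n=1: pose=(6,-1,E); sL=90/173, sR=90/169; mL=45/173, mR=-22995/29237; mL+mR=-15390/29237 → advance -1; mR−mL=-30600/29237 → turn -1·90°
n=2: pose=(5,-1,S); sL=5/8, sR=9/10; mL=5/16, mR=-43/40; mL+mR=-61/80 → advance -1; mR−mL=-111/80 → turn -1·90°
n=3: pose=(5,0,W); sL=90/101, sR=90/109; mL=45/101, mR=-14355/11009; mL+mR=-9450/11009 → advance -1; mR−mL=-19260/11009 → turn -1·90°
n=4: pose=(6,0,N); sL=9/13, sR=45/89; mL=9/26, mR=-2187/2314; mL+mR=-693/1157 → advance -1; mR−mL=-1494/1157 → turn -1·90°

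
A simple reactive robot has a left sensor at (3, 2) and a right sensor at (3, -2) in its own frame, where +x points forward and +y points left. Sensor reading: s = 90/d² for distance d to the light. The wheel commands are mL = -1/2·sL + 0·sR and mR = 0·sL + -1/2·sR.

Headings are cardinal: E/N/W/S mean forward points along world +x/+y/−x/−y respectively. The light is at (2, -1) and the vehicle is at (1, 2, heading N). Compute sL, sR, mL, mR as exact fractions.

left sensor world pos  = (-1, 5); dL² = 45
right sensor world pos = (3, 5); dR² = 37
sL = 90/45 = 2
sR = 90/37 = 90/37
mL = -1/2·sL + 0·sR = -1
mR = 0·sL + -1/2·sR = -45/37

2 90/37 -1 -45/37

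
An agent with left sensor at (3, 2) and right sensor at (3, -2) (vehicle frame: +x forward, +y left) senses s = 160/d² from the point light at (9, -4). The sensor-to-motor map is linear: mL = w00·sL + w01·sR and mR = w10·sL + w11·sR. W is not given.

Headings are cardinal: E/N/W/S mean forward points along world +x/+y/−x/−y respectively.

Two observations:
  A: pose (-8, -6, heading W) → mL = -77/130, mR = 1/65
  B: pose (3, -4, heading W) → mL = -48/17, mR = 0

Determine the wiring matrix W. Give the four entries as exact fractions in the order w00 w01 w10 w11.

obs A: pose=(-8,-6,W) → sL=5/13, sR=2/5, mL=-77/130, mR=1/65
obs B: pose=(3,-4,W) → sL=32/17, sR=32/17, mL=-48/17, mR=0
sensor matrix S = [[5/13, 2/5], [32/17, 32/17]]; det S = -32/1105
solve [mL_A; mL_B] = S·[w00; w01] and [mR_A; mR_B] = S·[w10; w11]:
  w00 = -1/2, w01 = -1, w10 = -1, w11 = 1

-1/2 -1 -1 1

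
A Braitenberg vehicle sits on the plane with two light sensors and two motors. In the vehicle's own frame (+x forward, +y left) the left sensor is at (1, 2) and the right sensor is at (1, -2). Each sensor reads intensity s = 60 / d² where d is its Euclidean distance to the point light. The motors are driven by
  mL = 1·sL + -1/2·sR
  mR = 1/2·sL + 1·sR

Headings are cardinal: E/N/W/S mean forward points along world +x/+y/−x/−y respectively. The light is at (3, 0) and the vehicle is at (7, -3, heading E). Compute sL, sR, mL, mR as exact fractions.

left sensor world pos  = (8, -1); dL² = 26
right sensor world pos = (8, -5); dR² = 50
sL = 60/26 = 30/13
sR = 60/50 = 6/5
mL = 1·sL + -1/2·sR = 111/65
mR = 1/2·sL + 1·sR = 153/65

30/13 6/5 111/65 153/65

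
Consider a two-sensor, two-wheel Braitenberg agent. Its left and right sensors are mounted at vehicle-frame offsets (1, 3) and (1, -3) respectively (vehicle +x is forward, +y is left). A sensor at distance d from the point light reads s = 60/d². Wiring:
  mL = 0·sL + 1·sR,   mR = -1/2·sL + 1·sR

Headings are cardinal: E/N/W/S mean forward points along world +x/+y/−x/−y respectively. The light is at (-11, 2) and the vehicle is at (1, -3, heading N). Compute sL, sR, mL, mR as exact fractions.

left sensor world pos  = (-2, -2); dL² = 97
right sensor world pos = (4, -2); dR² = 241
sL = 60/97 = 60/97
sR = 60/241 = 60/241
mL = 0·sL + 1·sR = 60/241
mR = -1/2·sL + 1·sR = -1410/23377

60/97 60/241 60/241 -1410/23377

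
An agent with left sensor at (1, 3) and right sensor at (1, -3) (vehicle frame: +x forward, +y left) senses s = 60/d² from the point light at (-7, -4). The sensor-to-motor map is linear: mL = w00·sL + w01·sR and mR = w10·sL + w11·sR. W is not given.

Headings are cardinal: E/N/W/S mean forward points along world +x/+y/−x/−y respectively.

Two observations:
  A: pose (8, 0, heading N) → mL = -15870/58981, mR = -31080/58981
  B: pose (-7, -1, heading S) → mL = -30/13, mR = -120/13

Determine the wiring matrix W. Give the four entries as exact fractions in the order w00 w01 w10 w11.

obs A: pose=(8,0,N) → sL=60/169, sR=60/349, mL=-15870/58981, mR=-31080/58981
obs B: pose=(-7,-1,S) → sL=60/13, sR=60/13, mL=-30/13, mR=-120/13
sensor matrix S = [[60/169, 60/349], [60/13, 60/13]]; det S = 648000/766753
solve [mL_A; mL_B] = S·[w00; w01] and [mR_A; mR_B] = S·[w10; w11]:
  w00 = -1, w01 = 1/2, w10 = -1, w11 = -1

-1 1/2 -1 -1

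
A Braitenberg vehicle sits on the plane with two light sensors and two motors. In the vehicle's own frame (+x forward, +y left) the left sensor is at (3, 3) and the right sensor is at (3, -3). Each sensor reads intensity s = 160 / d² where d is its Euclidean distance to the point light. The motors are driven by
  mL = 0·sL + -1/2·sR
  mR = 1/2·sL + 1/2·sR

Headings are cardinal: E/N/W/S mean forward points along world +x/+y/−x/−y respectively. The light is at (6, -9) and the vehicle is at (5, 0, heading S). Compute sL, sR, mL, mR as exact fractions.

4 40/13 -20/13 46/13

left sensor world pos  = (8, -3); dL² = 40
right sensor world pos = (2, -3); dR² = 52
sL = 160/40 = 4
sR = 160/52 = 40/13
mL = 0·sL + -1/2·sR = -20/13
mR = 1/2·sL + 1/2·sR = 46/13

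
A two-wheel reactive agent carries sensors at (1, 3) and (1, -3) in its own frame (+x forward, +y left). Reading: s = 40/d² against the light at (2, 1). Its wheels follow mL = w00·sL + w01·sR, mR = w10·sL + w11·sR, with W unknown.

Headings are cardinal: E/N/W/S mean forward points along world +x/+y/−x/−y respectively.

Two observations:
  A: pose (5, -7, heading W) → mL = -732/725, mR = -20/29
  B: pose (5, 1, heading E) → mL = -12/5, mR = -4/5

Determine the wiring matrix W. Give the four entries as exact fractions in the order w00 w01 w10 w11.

-1 -1/2 0 -1/2

obs A: pose=(5,-7,W) → sL=8/25, sR=40/29, mL=-732/725, mR=-20/29
obs B: pose=(5,1,E) → sL=8/5, sR=8/5, mL=-12/5, mR=-4/5
sensor matrix S = [[8/25, 40/29], [8/5, 8/5]]; det S = -6144/3625
solve [mL_A; mL_B] = S·[w00; w01] and [mR_A; mR_B] = S·[w10; w11]:
  w00 = -1, w01 = -1/2, w10 = 0, w11 = -1/2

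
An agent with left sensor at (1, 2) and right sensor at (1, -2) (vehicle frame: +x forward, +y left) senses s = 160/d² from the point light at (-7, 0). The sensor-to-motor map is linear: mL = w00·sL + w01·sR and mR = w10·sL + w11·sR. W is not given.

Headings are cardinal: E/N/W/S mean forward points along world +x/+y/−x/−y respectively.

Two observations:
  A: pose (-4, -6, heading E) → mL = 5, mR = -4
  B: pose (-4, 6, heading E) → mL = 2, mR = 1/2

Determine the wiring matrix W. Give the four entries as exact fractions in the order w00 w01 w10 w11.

obs A: pose=(-4,-6,E) → sL=5, sR=2, mL=5, mR=-4
obs B: pose=(-4,6,E) → sL=2, sR=5, mL=2, mR=1/2
sensor matrix S = [[5, 2], [2, 5]]; det S = 21
solve [mL_A; mL_B] = S·[w00; w01] and [mR_A; mR_B] = S·[w10; w11]:
  w00 = 1, w01 = 0, w10 = -1, w11 = 1/2

1 0 -1 1/2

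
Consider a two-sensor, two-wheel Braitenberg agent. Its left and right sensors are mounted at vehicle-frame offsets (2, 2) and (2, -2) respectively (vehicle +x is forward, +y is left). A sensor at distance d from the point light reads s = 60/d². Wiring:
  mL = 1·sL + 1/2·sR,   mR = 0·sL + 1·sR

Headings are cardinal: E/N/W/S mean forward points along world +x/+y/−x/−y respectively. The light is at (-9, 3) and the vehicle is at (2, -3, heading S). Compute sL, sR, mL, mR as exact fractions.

left sensor world pos  = (4, -5); dL² = 233
right sensor world pos = (0, -5); dR² = 145
sL = 60/233 = 60/233
sR = 60/145 = 12/29
mL = 1·sL + 1/2·sR = 3138/6757
mR = 0·sL + 1·sR = 12/29

60/233 12/29 3138/6757 12/29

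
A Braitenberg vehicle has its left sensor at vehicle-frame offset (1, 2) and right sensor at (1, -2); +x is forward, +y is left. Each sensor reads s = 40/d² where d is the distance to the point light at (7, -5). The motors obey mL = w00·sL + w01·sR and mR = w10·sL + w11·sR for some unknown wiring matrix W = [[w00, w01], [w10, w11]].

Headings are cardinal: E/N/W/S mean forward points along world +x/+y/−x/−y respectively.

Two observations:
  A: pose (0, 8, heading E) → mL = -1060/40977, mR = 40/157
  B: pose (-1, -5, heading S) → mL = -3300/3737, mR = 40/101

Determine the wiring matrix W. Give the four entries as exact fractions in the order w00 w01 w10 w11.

obs A: pose=(0,8,E) → sL=40/261, sR=40/157, mL=-1060/40977, mR=40/157
obs B: pose=(-1,-5,S) → sL=40/37, sR=40/101, mL=-3300/3737, mR=40/101
sensor matrix S = [[40/261, 40/157], [40/37, 40/101]]; det S = -32883200/153131049
solve [mL_A; mL_B] = S·[w00; w01] and [mR_A; mR_B] = S·[w10; w11]:
  w00 = -1, w01 = 1/2, w10 = 0, w11 = 1

-1 1/2 0 1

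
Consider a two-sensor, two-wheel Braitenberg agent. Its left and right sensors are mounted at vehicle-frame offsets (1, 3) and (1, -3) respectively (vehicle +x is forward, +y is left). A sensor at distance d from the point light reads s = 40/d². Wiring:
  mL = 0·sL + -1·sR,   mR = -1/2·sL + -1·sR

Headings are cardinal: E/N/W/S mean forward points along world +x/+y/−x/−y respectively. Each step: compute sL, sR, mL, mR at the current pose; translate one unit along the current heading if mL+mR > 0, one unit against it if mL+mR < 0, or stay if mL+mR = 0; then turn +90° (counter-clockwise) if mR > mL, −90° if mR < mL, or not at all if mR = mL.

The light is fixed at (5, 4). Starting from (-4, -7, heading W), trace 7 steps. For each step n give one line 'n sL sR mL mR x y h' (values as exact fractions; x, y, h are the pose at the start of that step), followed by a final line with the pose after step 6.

n=0: pose=(-4,-7,W); sL=5/37, sR=10/41; mL=-10/41, mR=-945/3034; mL+mR=-1685/3034 → advance -1; mR−mL=-5/74 → turn -1·90°
n=1: pose=(-3,-7,N); sL=40/221, sR=8/25; mL=-8/25, mR=-2268/5525; mL+mR=-4036/5525 → advance -1; mR−mL=-20/221 → turn -1·90°
n=2: pose=(-3,-8,E); sL=4/13, sR=20/137; mL=-20/137, mR=-534/1781; mL+mR=-794/1781 → advance -1; mR−mL=-2/13 → turn -1·90°
n=3: pose=(-4,-8,S); sL=8/41, sR=40/313; mL=-40/313, mR=-2892/12833; mL+mR=-4532/12833 → advance -1; mR−mL=-4/41 → turn -1·90°
n=4: pose=(-4,-7,W); sL=5/37, sR=10/41; mL=-10/41, mR=-945/3034; mL+mR=-1685/3034 → advance -1; mR−mL=-5/74 → turn -1·90°
n=5: pose=(-3,-7,N); sL=40/221, sR=8/25; mL=-8/25, mR=-2268/5525; mL+mR=-4036/5525 → advance -1; mR−mL=-20/221 → turn -1·90°
n=6: pose=(-3,-8,E); sL=4/13, sR=20/137; mL=-20/137, mR=-534/1781; mL+mR=-794/1781 → advance -1; mR−mL=-2/13 → turn -1·90°

0 5/37 10/41 -10/41 -945/3034 -4 -7 W
1 40/221 8/25 -8/25 -2268/5525 -3 -7 N
2 4/13 20/137 -20/137 -534/1781 -3 -8 E
3 8/41 40/313 -40/313 -2892/12833 -4 -8 S
4 5/37 10/41 -10/41 -945/3034 -4 -7 W
5 40/221 8/25 -8/25 -2268/5525 -3 -7 N
6 4/13 20/137 -20/137 -534/1781 -3 -8 E
final -4 -8 S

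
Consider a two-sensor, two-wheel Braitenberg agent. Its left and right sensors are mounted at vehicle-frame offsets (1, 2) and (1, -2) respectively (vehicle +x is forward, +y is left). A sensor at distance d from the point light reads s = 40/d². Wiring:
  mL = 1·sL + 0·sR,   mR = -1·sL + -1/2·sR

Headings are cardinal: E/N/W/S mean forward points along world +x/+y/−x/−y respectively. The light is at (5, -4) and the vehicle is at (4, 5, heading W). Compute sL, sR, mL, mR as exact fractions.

left sensor world pos  = (3, 3); dL² = 53
right sensor world pos = (3, 7); dR² = 125
sL = 40/53 = 40/53
sR = 40/125 = 8/25
mL = 1·sL + 0·sR = 40/53
mR = -1·sL + -1/2·sR = -1212/1325

40/53 8/25 40/53 -1212/1325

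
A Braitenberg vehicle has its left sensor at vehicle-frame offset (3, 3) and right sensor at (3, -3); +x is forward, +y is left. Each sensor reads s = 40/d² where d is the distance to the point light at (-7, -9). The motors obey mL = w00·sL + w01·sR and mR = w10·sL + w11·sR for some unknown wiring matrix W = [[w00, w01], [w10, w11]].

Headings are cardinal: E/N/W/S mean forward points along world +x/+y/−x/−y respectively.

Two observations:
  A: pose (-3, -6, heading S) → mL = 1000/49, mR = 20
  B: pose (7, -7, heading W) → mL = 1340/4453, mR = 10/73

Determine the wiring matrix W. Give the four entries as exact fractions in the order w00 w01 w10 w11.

1/2 1/2 0 1/2

obs A: pose=(-3,-6,S) → sL=40/49, sR=40, mL=1000/49, mR=20
obs B: pose=(7,-7,W) → sL=20/61, sR=20/73, mL=1340/4453, mR=10/73
sensor matrix S = [[40/49, 40], [20/61, 20/73]]; det S = -2812800/218197
solve [mL_A; mL_B] = S·[w00; w01] and [mR_A; mR_B] = S·[w10; w11]:
  w00 = 1/2, w01 = 1/2, w10 = 0, w11 = 1/2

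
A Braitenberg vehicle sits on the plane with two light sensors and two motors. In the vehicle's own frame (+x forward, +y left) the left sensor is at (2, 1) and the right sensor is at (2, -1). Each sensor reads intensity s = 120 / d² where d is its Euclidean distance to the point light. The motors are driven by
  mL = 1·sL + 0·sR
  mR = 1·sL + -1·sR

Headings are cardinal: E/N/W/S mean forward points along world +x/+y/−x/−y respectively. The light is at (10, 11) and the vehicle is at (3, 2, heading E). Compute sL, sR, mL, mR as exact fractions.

120/89 24/25 120/89 864/2225

left sensor world pos  = (5, 3); dL² = 89
right sensor world pos = (5, 1); dR² = 125
sL = 120/89 = 120/89
sR = 120/125 = 24/25
mL = 1·sL + 0·sR = 120/89
mR = 1·sL + -1·sR = 864/2225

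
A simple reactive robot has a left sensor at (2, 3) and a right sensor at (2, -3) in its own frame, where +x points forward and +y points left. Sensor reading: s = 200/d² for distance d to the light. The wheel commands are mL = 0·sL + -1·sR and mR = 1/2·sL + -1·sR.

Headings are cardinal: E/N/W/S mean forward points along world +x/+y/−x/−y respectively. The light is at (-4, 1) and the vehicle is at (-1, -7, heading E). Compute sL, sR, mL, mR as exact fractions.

4 100/73 -100/73 46/73

left sensor world pos  = (1, -4); dL² = 50
right sensor world pos = (1, -10); dR² = 146
sL = 200/50 = 4
sR = 200/146 = 100/73
mL = 0·sL + -1·sR = -100/73
mR = 1/2·sL + -1·sR = 46/73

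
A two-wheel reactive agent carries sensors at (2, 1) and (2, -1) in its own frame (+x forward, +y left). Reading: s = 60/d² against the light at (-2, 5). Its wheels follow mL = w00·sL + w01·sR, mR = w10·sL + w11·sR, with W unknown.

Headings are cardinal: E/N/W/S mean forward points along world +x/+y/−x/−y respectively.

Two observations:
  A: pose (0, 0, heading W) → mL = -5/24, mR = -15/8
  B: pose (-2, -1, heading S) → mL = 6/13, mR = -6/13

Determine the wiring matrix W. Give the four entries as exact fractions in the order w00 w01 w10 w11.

1 -1/2 0 -1/2

obs A: pose=(0,0,W) → sL=5/3, sR=15/4, mL=-5/24, mR=-15/8
obs B: pose=(-2,-1,S) → sL=12/13, sR=12/13, mL=6/13, mR=-6/13
sensor matrix S = [[5/3, 15/4], [12/13, 12/13]]; det S = -25/13
solve [mL_A; mL_B] = S·[w00; w01] and [mR_A; mR_B] = S·[w10; w11]:
  w00 = 1, w01 = -1/2, w10 = 0, w11 = -1/2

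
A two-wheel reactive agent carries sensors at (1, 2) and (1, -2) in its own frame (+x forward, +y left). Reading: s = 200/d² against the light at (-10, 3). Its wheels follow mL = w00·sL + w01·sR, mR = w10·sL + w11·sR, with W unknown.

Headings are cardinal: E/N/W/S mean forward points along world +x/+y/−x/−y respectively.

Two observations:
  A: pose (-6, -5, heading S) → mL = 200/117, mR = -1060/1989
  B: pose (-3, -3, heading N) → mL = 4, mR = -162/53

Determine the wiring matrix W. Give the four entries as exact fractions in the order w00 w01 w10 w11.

obs A: pose=(-6,-5,S) → sL=200/117, sR=40/17, mL=200/117, mR=-1060/1989
obs B: pose=(-3,-3,N) → sL=4, sR=100/53, mL=4, mR=-162/53
sensor matrix S = [[200/117, 40/17], [4, 100/53]]; det S = -652160/105417
solve [mL_A; mL_B] = S·[w00; w01] and [mR_A; mR_B] = S·[w10; w11]:
  w00 = 1, w01 = 0, w10 = -1, w11 = 1/2

1 0 -1 1/2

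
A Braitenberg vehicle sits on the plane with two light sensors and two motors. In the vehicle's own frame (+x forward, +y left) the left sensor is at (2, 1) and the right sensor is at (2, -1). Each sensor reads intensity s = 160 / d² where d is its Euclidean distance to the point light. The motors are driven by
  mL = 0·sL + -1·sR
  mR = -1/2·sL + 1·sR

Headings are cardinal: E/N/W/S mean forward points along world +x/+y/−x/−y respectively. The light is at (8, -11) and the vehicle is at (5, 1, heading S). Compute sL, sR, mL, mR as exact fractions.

20/13 40/29 -40/29 230/377

left sensor world pos  = (6, -1); dL² = 104
right sensor world pos = (4, -1); dR² = 116
sL = 160/104 = 20/13
sR = 160/116 = 40/29
mL = 0·sL + -1·sR = -40/29
mR = -1/2·sL + 1·sR = 230/377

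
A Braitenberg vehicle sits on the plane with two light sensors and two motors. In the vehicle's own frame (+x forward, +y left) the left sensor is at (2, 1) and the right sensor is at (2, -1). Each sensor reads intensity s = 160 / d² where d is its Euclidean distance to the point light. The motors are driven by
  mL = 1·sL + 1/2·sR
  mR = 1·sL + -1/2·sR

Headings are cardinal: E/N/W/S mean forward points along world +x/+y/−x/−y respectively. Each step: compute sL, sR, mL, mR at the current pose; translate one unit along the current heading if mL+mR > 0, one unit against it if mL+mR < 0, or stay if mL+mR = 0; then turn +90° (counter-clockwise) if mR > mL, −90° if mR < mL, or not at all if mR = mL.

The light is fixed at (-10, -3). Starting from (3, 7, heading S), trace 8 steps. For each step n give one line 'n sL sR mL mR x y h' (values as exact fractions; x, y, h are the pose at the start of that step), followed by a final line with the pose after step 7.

0 8/13 10/13 1 3/13 3 7 S
1 32/37 160/221 10032/8177 4112/8177 3 6 W
2 80/121 16/29 3288/3509 1352/3509 2 6 N
3 160/317 160/277 69680/87809 18960/87809 2 7 E
4 8/13 10/13 1 3/13 3 7 S
5 32/37 160/221 10032/8177 4112/8177 3 6 W
6 80/121 16/29 3288/3509 1352/3509 2 6 N
7 160/317 160/277 69680/87809 18960/87809 2 7 E
final 3 7 S

n=0: pose=(3,7,S); sL=8/13, sR=10/13; mL=1, mR=3/13; mL+mR=16/13 → advance +1; mR−mL=-10/13 → turn -1·90°
n=1: pose=(3,6,W); sL=32/37, sR=160/221; mL=10032/8177, mR=4112/8177; mL+mR=64/37 → advance +1; mR−mL=-160/221 → turn -1·90°
n=2: pose=(2,6,N); sL=80/121, sR=16/29; mL=3288/3509, mR=1352/3509; mL+mR=160/121 → advance +1; mR−mL=-16/29 → turn -1·90°
n=3: pose=(2,7,E); sL=160/317, sR=160/277; mL=69680/87809, mR=18960/87809; mL+mR=320/317 → advance +1; mR−mL=-160/277 → turn -1·90°
n=4: pose=(3,7,S); sL=8/13, sR=10/13; mL=1, mR=3/13; mL+mR=16/13 → advance +1; mR−mL=-10/13 → turn -1·90°
n=5: pose=(3,6,W); sL=32/37, sR=160/221; mL=10032/8177, mR=4112/8177; mL+mR=64/37 → advance +1; mR−mL=-160/221 → turn -1·90°
n=6: pose=(2,6,N); sL=80/121, sR=16/29; mL=3288/3509, mR=1352/3509; mL+mR=160/121 → advance +1; mR−mL=-16/29 → turn -1·90°
n=7: pose=(2,7,E); sL=160/317, sR=160/277; mL=69680/87809, mR=18960/87809; mL+mR=320/317 → advance +1; mR−mL=-160/277 → turn -1·90°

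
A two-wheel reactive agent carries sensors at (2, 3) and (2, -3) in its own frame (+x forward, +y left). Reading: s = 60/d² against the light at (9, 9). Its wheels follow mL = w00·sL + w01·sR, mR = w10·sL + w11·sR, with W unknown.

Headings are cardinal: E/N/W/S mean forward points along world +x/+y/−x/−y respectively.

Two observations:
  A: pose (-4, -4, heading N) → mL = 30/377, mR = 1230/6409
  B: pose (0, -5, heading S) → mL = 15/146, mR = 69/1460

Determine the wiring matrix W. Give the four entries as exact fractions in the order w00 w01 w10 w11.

obs A: pose=(-4,-4,N) → sL=60/377, sR=60/221, mL=30/377, mR=1230/6409
obs B: pose=(0,-5,S) → sL=15/73, sR=3/20, mL=15/146, mR=69/1460
sensor matrix S = [[60/377, 60/221], [15/73, 3/20]]; det S = -14931/467857
solve [mL_A; mL_B] = S·[w00; w01] and [mR_A; mR_B] = S·[w10; w11]:
  w00 = 1/2, w01 = 0, w10 = -1/2, w11 = 1

1/2 0 -1/2 1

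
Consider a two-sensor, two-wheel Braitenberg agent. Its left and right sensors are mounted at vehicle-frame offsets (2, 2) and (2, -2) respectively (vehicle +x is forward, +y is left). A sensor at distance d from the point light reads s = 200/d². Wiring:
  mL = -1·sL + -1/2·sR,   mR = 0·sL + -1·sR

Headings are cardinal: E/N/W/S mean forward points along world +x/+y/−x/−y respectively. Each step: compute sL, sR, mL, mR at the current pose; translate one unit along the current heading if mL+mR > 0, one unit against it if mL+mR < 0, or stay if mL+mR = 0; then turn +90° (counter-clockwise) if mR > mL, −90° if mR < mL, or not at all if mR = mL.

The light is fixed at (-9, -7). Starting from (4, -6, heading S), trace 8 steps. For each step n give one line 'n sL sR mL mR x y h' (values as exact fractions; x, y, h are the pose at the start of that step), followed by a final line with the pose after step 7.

n=0: pose=(4,-6,S); sL=100/113, sR=100/61; mL=-11750/6893, mR=-100/61; mL+mR=-23050/6893 → advance -1; mR−mL=450/6893 → turn +1·90°
n=1: pose=(4,-5,E); sL=200/241, sR=8/9; mL=-2764/2169, mR=-8/9; mL+mR=-1564/723 → advance -1; mR−mL=836/2169 → turn +1·90°
n=2: pose=(3,-5,N); sL=50/29, sR=50/53; mL=-3375/1537, mR=-50/53; mL+mR=-4825/1537 → advance -1; mR−mL=1925/1537 → turn +1·90°
n=3: pose=(3,-6,W); sL=200/101, sR=200/109; mL=-31900/11009, mR=-200/109; mL+mR=-52100/11009 → advance -1; mR−mL=11700/11009 → turn +1·90°
n=4: pose=(4,-6,S); sL=100/113, sR=100/61; mL=-11750/6893, mR=-100/61; mL+mR=-23050/6893 → advance -1; mR−mL=450/6893 → turn +1·90°
n=5: pose=(4,-5,E); sL=200/241, sR=8/9; mL=-2764/2169, mR=-8/9; mL+mR=-1564/723 → advance -1; mR−mL=836/2169 → turn +1·90°
n=6: pose=(3,-5,N); sL=50/29, sR=50/53; mL=-3375/1537, mR=-50/53; mL+mR=-4825/1537 → advance -1; mR−mL=1925/1537 → turn +1·90°
n=7: pose=(3,-6,W); sL=200/101, sR=200/109; mL=-31900/11009, mR=-200/109; mL+mR=-52100/11009 → advance -1; mR−mL=11700/11009 → turn +1·90°

0 100/113 100/61 -11750/6893 -100/61 4 -6 S
1 200/241 8/9 -2764/2169 -8/9 4 -5 E
2 50/29 50/53 -3375/1537 -50/53 3 -5 N
3 200/101 200/109 -31900/11009 -200/109 3 -6 W
4 100/113 100/61 -11750/6893 -100/61 4 -6 S
5 200/241 8/9 -2764/2169 -8/9 4 -5 E
6 50/29 50/53 -3375/1537 -50/53 3 -5 N
7 200/101 200/109 -31900/11009 -200/109 3 -6 W
final 4 -6 S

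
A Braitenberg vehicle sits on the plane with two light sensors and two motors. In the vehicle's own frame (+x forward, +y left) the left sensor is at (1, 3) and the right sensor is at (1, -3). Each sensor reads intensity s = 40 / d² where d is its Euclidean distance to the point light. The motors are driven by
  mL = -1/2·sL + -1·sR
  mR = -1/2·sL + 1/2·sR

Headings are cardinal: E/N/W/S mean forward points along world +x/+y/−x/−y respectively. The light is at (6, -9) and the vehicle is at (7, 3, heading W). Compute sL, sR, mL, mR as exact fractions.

40/81 8/45 -172/405 -64/405

left sensor world pos  = (6, 0); dL² = 81
right sensor world pos = (6, 6); dR² = 225
sL = 40/81 = 40/81
sR = 40/225 = 8/45
mL = -1/2·sL + -1·sR = -172/405
mR = -1/2·sL + 1/2·sR = -64/405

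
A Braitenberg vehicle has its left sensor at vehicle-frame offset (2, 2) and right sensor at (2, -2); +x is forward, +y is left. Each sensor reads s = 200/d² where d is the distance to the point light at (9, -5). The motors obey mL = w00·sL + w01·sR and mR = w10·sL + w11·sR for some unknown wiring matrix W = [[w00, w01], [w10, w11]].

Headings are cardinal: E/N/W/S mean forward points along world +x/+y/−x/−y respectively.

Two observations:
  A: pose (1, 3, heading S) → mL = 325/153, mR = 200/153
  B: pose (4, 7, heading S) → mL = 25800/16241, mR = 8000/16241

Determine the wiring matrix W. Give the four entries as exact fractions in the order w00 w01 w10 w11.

obs A: pose=(1,3,S) → sL=25/9, sR=25/17, mL=325/153, mR=200/153
obs B: pose=(4,7,S) → sL=200/109, sR=200/149, mL=25800/16241, mR=8000/16241
sensor matrix S = [[25/9, 25/17], [200/109, 200/149]]; det S = 2560000/2484873
solve [mL_A; mL_B] = S·[w00; w01] and [mR_A; mR_B] = S·[w10; w11]:
  w00 = 1/2, w01 = 1/2, w10 = 1, w11 = -1

1/2 1/2 1 -1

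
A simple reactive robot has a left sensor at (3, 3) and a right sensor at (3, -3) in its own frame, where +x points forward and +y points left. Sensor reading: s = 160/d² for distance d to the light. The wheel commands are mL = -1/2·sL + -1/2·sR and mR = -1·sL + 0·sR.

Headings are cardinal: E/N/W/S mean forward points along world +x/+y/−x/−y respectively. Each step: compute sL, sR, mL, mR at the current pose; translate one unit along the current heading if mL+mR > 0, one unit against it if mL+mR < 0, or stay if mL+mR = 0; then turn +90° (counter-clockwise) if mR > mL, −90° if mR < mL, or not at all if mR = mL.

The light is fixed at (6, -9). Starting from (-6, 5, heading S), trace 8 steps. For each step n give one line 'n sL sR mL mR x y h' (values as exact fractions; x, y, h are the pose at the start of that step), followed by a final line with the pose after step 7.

0 80/101 80/173 -10960/17473 -80/101 -6 5 S
1 160/369 160/549 -2720/7503 -160/369 -6 6 W
2 4/13 40/97 -454/1261 -4/13 -5 6 N
3 160/317 32/97 -12832/30749 -160/317 -5 5 W
4 80/229 80/169 -15920/38701 -80/229 -4 5 N
5 160/269 32/85 -11104/22865 -160/269 -4 4 W
6 2/5 40/73 -173/365 -2/5 -3 4 N
7 32/45 160/369 -352/615 -32/45 -3 3 W
final -2 3 N

n=0: pose=(-6,5,S); sL=80/101, sR=80/173; mL=-10960/17473, mR=-80/101; mL+mR=-24800/17473 → advance -1; mR−mL=-2880/17473 → turn -1·90°
n=1: pose=(-6,6,W); sL=160/369, sR=160/549; mL=-2720/7503, mR=-160/369; mL+mR=-17920/22509 → advance -1; mR−mL=-1600/22509 → turn -1·90°
n=2: pose=(-5,6,N); sL=4/13, sR=40/97; mL=-454/1261, mR=-4/13; mL+mR=-842/1261 → advance -1; mR−mL=66/1261 → turn +1·90°
n=3: pose=(-5,5,W); sL=160/317, sR=32/97; mL=-12832/30749, mR=-160/317; mL+mR=-28352/30749 → advance -1; mR−mL=-2688/30749 → turn -1·90°
n=4: pose=(-4,5,N); sL=80/229, sR=80/169; mL=-15920/38701, mR=-80/229; mL+mR=-29440/38701 → advance -1; mR−mL=2400/38701 → turn +1·90°
n=5: pose=(-4,4,W); sL=160/269, sR=32/85; mL=-11104/22865, mR=-160/269; mL+mR=-24704/22865 → advance -1; mR−mL=-2496/22865 → turn -1·90°
n=6: pose=(-3,4,N); sL=2/5, sR=40/73; mL=-173/365, mR=-2/5; mL+mR=-319/365 → advance -1; mR−mL=27/365 → turn +1·90°
n=7: pose=(-3,3,W); sL=32/45, sR=160/369; mL=-352/615, mR=-32/45; mL+mR=-2368/1845 → advance -1; mR−mL=-256/1845 → turn -1·90°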